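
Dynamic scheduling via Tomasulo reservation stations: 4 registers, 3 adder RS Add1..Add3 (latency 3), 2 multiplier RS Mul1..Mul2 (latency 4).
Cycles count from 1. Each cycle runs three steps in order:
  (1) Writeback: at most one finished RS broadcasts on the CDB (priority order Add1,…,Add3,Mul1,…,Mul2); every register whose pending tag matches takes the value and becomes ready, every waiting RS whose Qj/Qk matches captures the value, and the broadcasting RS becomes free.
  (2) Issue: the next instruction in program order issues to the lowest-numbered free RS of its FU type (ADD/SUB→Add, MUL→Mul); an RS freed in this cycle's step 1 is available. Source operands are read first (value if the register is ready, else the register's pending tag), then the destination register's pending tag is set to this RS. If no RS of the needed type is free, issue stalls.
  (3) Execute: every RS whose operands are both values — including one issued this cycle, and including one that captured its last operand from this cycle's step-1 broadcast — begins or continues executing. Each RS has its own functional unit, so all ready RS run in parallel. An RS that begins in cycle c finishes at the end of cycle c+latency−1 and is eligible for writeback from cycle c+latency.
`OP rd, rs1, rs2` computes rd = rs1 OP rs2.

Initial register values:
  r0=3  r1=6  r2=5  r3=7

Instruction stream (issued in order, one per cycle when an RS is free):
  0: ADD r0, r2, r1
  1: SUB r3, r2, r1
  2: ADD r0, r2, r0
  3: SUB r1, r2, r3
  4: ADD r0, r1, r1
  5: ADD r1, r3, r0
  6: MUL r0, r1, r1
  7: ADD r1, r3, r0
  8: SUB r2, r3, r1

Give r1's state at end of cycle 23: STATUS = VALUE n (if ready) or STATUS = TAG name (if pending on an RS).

  c1: issue ADD r0<-Add1  regs: r0:Add1,r1:6,r2:5,r3:7
  c2: issue SUB r3<-Add2  regs: r0:Add1,r1:6,r2:5,r3:Add2
  c3: issue ADD r0<-Add3  regs: r0:Add3,r1:6,r2:5,r3:Add2
  c4: CDB Add1=11; issue SUB r1<-Add1  regs: r0:Add3,r1:Add1,r2:5,r3:Add2
  c5: CDB Add2=-1; issue ADD r0<-Add2  regs: r0:Add2,r1:Add1,r2:5,r3:-1
  c6: stall  regs: r0:Add2,r1:Add1,r2:5,r3:-1
  c7: CDB Add3=16; issue ADD r1<-Add3  regs: r0:Add2,r1:Add3,r2:5,r3:-1
  c8: CDB Add1=6; issue MUL r0<-Mul1  regs: r0:Mul1,r1:Add3,r2:5,r3:-1
  c9: issue ADD r1<-Add1  regs: r0:Mul1,r1:Add1,r2:5,r3:-1
  c10: stall  regs: r0:Mul1,r1:Add1,r2:5,r3:-1
  c11: CDB Add2=12; issue SUB r2<-Add2  regs: r0:Mul1,r1:Add1,r2:Add2,r3:-1
  c12: -  regs: r0:Mul1,r1:Add1,r2:Add2,r3:-1
  c13: -  regs: r0:Mul1,r1:Add1,r2:Add2,r3:-1
  c14: CDB Add3=11  regs: r0:Mul1,r1:Add1,r2:Add2,r3:-1
  c15: -  regs: r0:Mul1,r1:Add1,r2:Add2,r3:-1
  c16: -  regs: r0:Mul1,r1:Add1,r2:Add2,r3:-1
  c17: -  regs: r0:Mul1,r1:Add1,r2:Add2,r3:-1
  c18: CDB Mul1=121  regs: r0:121,r1:Add1,r2:Add2,r3:-1
  c19: -  regs: r0:121,r1:Add1,r2:Add2,r3:-1
  c20: -  regs: r0:121,r1:Add1,r2:Add2,r3:-1
  c21: CDB Add1=120  regs: r0:121,r1:120,r2:Add2,r3:-1
  c22: -  regs: r0:121,r1:120,r2:Add2,r3:-1
  c23: -  regs: r0:121,r1:120,r2:Add2,r3:-1

STATUS = VALUE 120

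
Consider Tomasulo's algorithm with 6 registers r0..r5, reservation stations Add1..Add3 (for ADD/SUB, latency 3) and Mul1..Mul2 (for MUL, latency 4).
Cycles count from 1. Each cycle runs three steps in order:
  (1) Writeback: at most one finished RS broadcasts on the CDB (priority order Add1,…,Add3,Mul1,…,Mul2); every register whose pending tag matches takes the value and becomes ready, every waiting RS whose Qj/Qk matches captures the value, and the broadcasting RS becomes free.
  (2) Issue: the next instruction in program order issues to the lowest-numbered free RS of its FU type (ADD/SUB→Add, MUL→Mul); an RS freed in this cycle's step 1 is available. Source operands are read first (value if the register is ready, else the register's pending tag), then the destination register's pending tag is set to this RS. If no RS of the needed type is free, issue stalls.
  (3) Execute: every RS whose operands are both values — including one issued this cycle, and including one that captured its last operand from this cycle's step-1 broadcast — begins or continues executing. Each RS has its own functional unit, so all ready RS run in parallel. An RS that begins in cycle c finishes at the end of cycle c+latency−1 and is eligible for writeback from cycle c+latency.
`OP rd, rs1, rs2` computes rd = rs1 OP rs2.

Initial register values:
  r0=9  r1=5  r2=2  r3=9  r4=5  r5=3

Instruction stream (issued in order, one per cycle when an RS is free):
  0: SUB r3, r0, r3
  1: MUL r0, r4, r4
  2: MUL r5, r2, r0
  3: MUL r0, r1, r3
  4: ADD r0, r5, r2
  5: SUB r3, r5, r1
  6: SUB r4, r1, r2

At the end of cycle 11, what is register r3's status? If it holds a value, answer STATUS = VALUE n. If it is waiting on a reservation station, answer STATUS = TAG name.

STATUS = TAG Add2

  c1: issue SUB r3<-Add1  regs: r0:9,r1:5,r2:2,r3:Add1,r4:5,r5:3
  c2: issue MUL r0<-Mul1  regs: r0:Mul1,r1:5,r2:2,r3:Add1,r4:5,r5:3
  c3: issue MUL r5<-Mul2  regs: r0:Mul1,r1:5,r2:2,r3:Add1,r4:5,r5:Mul2
  c4: CDB Add1=0; stall  regs: r0:Mul1,r1:5,r2:2,r3:0,r4:5,r5:Mul2
  c5: stall  regs: r0:Mul1,r1:5,r2:2,r3:0,r4:5,r5:Mul2
  c6: CDB Mul1=25; issue MUL r0<-Mul1  regs: r0:Mul1,r1:5,r2:2,r3:0,r4:5,r5:Mul2
  c7: issue ADD r0<-Add1  regs: r0:Add1,r1:5,r2:2,r3:0,r4:5,r5:Mul2
  c8: issue SUB r3<-Add2  regs: r0:Add1,r1:5,r2:2,r3:Add2,r4:5,r5:Mul2
  c9: issue SUB r4<-Add3  regs: r0:Add1,r1:5,r2:2,r3:Add2,r4:Add3,r5:Mul2
  c10: CDB Mul1=0  regs: r0:Add1,r1:5,r2:2,r3:Add2,r4:Add3,r5:Mul2
  c11: CDB Mul2=50  regs: r0:Add1,r1:5,r2:2,r3:Add2,r4:Add3,r5:50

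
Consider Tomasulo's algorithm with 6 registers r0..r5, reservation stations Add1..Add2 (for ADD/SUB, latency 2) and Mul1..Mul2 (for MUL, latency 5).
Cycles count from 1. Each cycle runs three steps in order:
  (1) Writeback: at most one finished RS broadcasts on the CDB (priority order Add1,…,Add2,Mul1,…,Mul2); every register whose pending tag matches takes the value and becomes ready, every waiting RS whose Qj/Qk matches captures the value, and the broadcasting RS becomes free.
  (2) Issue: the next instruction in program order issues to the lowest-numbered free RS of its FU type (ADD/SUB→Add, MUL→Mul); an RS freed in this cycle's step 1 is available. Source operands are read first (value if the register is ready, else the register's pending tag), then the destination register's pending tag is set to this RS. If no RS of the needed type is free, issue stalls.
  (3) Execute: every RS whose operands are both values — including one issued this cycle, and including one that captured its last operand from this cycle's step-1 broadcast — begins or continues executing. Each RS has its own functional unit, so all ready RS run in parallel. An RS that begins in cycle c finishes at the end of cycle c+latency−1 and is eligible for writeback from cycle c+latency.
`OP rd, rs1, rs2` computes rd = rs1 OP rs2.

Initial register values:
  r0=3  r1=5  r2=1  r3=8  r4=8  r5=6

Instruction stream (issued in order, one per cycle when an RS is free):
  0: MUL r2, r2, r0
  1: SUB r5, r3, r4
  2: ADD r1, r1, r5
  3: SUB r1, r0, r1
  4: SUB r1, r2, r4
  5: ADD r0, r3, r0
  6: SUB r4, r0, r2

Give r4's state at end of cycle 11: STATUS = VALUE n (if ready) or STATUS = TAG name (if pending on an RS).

  c1: issue MUL r2<-Mul1  regs: r0:3,r1:5,r2:Mul1,r3:8,r4:8,r5:6
  c2: issue SUB r5<-Add1  regs: r0:3,r1:5,r2:Mul1,r3:8,r4:8,r5:Add1
  c3: issue ADD r1<-Add2  regs: r0:3,r1:Add2,r2:Mul1,r3:8,r4:8,r5:Add1
  c4: CDB Add1=0; issue SUB r1<-Add1  regs: r0:3,r1:Add1,r2:Mul1,r3:8,r4:8,r5:0
  c5: stall  regs: r0:3,r1:Add1,r2:Mul1,r3:8,r4:8,r5:0
  c6: CDB Add2=5; issue SUB r1<-Add2  regs: r0:3,r1:Add2,r2:Mul1,r3:8,r4:8,r5:0
  c7: CDB Mul1=3; stall  regs: r0:3,r1:Add2,r2:3,r3:8,r4:8,r5:0
  c8: CDB Add1=-2; issue ADD r0<-Add1  regs: r0:Add1,r1:Add2,r2:3,r3:8,r4:8,r5:0
  c9: CDB Add2=-5; issue SUB r4<-Add2  regs: r0:Add1,r1:-5,r2:3,r3:8,r4:Add2,r5:0
  c10: CDB Add1=11  regs: r0:11,r1:-5,r2:3,r3:8,r4:Add2,r5:0
  c11: -  regs: r0:11,r1:-5,r2:3,r3:8,r4:Add2,r5:0

STATUS = TAG Add2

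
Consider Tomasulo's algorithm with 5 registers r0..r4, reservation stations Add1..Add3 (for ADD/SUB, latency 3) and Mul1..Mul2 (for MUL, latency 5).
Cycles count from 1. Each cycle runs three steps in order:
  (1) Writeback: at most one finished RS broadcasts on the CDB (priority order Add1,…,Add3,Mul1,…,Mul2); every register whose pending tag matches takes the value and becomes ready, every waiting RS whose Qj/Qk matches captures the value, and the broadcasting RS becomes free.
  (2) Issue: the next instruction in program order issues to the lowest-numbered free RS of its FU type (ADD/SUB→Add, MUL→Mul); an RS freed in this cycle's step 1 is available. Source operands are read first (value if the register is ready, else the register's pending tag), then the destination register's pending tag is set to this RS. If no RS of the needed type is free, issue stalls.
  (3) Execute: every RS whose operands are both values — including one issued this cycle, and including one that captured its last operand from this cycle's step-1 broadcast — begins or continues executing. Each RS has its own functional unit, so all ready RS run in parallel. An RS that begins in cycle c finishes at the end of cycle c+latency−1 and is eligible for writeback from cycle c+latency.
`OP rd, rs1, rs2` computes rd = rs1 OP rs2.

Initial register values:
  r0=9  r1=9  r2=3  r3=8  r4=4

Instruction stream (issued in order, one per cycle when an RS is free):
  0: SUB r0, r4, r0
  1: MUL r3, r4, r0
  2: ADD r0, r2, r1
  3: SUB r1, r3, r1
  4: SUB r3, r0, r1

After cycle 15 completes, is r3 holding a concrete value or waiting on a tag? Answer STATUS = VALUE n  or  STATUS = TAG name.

STATUS = VALUE 41

c1: issue SUB r0<-Add1 | r0:Add1,r1:9,r2:3,r3:8,r4:4
c2: issue MUL r3<-Mul1 | r0:Add1,r1:9,r2:3,r3:Mul1,r4:4
c3: issue ADD r0<-Add2 | r0:Add2,r1:9,r2:3,r3:Mul1,r4:4
c4: CDB Add1=-5; issue SUB r1<-Add1 | r0:Add2,r1:Add1,r2:3,r3:Mul1,r4:4
c5: issue SUB r3<-Add3 | r0:Add2,r1:Add1,r2:3,r3:Add3,r4:4
c6: CDB Add2=12 | r0:12,r1:Add1,r2:3,r3:Add3,r4:4
c7: - | r0:12,r1:Add1,r2:3,r3:Add3,r4:4
c8: - | r0:12,r1:Add1,r2:3,r3:Add3,r4:4
c9: CDB Mul1=-20 | r0:12,r1:Add1,r2:3,r3:Add3,r4:4
c10: - | r0:12,r1:Add1,r2:3,r3:Add3,r4:4
c11: - | r0:12,r1:Add1,r2:3,r3:Add3,r4:4
c12: CDB Add1=-29 | r0:12,r1:-29,r2:3,r3:Add3,r4:4
c13: - | r0:12,r1:-29,r2:3,r3:Add3,r4:4
c14: - | r0:12,r1:-29,r2:3,r3:Add3,r4:4
c15: CDB Add3=41 | r0:12,r1:-29,r2:3,r3:41,r4:4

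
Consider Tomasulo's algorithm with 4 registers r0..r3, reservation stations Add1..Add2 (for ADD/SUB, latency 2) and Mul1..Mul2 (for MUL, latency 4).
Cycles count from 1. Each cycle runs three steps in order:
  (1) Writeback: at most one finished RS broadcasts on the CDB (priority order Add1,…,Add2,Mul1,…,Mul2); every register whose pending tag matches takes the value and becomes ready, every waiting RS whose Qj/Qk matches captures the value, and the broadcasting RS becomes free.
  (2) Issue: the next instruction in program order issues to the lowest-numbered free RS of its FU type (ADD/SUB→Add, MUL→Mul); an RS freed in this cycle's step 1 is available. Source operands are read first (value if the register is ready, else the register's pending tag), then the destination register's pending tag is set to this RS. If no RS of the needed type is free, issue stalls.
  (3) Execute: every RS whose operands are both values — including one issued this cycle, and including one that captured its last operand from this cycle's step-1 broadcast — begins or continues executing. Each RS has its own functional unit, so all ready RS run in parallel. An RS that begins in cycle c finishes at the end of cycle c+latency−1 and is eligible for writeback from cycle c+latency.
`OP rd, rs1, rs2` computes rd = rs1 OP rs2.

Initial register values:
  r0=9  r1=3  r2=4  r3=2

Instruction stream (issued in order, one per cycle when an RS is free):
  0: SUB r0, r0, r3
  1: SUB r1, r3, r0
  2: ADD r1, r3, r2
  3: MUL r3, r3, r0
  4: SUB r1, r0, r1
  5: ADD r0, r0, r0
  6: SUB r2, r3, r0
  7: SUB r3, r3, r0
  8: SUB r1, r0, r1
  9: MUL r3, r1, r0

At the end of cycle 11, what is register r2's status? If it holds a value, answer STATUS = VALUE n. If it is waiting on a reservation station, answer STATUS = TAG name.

STATUS = VALUE 0

c1: issue SUB r0<-Add1 | r0:Add1,r1:3,r2:4,r3:2
c2: issue SUB r1<-Add2 | r0:Add1,r1:Add2,r2:4,r3:2
c3: CDB Add1=7; issue ADD r1<-Add1 | r0:7,r1:Add1,r2:4,r3:2
c4: issue MUL r3<-Mul1 | r0:7,r1:Add1,r2:4,r3:Mul1
c5: CDB Add1=6; issue SUB r1<-Add1 | r0:7,r1:Add1,r2:4,r3:Mul1
c6: CDB Add2=-5; issue ADD r0<-Add2 | r0:Add2,r1:Add1,r2:4,r3:Mul1
c7: CDB Add1=1; issue SUB r2<-Add1 | r0:Add2,r1:1,r2:Add1,r3:Mul1
c8: CDB Add2=14; issue SUB r3<-Add2 | r0:14,r1:1,r2:Add1,r3:Add2
c9: CDB Mul1=14; stall | r0:14,r1:1,r2:Add1,r3:Add2
c10: stall | r0:14,r1:1,r2:Add1,r3:Add2
c11: CDB Add1=0; issue SUB r1<-Add1 | r0:14,r1:Add1,r2:0,r3:Add2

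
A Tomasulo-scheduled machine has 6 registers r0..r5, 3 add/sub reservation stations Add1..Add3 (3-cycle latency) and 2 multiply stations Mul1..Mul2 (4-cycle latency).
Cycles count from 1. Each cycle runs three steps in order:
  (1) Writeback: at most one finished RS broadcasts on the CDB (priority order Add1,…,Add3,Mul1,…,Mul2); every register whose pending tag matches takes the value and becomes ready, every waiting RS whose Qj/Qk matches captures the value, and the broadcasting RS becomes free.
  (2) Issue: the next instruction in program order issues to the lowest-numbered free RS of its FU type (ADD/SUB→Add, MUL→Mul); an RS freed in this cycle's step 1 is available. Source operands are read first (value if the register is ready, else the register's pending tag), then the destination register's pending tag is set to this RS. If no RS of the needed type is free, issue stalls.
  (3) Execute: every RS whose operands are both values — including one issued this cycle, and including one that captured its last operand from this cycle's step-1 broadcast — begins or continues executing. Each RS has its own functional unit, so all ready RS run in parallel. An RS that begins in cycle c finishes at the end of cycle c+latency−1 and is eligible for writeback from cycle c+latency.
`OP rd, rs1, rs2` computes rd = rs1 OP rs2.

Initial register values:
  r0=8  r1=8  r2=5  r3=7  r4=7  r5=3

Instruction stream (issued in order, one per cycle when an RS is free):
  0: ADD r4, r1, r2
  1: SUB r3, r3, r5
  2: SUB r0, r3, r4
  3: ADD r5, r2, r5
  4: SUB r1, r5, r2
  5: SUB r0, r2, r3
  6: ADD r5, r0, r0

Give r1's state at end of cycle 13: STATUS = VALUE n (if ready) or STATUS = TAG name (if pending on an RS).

  c1: issue ADD r4<-Add1  regs: r0:8,r1:8,r2:5,r3:7,r4:Add1,r5:3
  c2: issue SUB r3<-Add2  regs: r0:8,r1:8,r2:5,r3:Add2,r4:Add1,r5:3
  c3: issue SUB r0<-Add3  regs: r0:Add3,r1:8,r2:5,r3:Add2,r4:Add1,r5:3
  c4: CDB Add1=13; issue ADD r5<-Add1  regs: r0:Add3,r1:8,r2:5,r3:Add2,r4:13,r5:Add1
  c5: CDB Add2=4; issue SUB r1<-Add2  regs: r0:Add3,r1:Add2,r2:5,r3:4,r4:13,r5:Add1
  c6: stall  regs: r0:Add3,r1:Add2,r2:5,r3:4,r4:13,r5:Add1
  c7: CDB Add1=8; issue SUB r0<-Add1  regs: r0:Add1,r1:Add2,r2:5,r3:4,r4:13,r5:8
  c8: CDB Add3=-9; issue ADD r5<-Add3  regs: r0:Add1,r1:Add2,r2:5,r3:4,r4:13,r5:Add3
  c9: -  regs: r0:Add1,r1:Add2,r2:5,r3:4,r4:13,r5:Add3
  c10: CDB Add1=1  regs: r0:1,r1:Add2,r2:5,r3:4,r4:13,r5:Add3
  c11: CDB Add2=3  regs: r0:1,r1:3,r2:5,r3:4,r4:13,r5:Add3
  c12: -  regs: r0:1,r1:3,r2:5,r3:4,r4:13,r5:Add3
  c13: CDB Add3=2  regs: r0:1,r1:3,r2:5,r3:4,r4:13,r5:2

STATUS = VALUE 3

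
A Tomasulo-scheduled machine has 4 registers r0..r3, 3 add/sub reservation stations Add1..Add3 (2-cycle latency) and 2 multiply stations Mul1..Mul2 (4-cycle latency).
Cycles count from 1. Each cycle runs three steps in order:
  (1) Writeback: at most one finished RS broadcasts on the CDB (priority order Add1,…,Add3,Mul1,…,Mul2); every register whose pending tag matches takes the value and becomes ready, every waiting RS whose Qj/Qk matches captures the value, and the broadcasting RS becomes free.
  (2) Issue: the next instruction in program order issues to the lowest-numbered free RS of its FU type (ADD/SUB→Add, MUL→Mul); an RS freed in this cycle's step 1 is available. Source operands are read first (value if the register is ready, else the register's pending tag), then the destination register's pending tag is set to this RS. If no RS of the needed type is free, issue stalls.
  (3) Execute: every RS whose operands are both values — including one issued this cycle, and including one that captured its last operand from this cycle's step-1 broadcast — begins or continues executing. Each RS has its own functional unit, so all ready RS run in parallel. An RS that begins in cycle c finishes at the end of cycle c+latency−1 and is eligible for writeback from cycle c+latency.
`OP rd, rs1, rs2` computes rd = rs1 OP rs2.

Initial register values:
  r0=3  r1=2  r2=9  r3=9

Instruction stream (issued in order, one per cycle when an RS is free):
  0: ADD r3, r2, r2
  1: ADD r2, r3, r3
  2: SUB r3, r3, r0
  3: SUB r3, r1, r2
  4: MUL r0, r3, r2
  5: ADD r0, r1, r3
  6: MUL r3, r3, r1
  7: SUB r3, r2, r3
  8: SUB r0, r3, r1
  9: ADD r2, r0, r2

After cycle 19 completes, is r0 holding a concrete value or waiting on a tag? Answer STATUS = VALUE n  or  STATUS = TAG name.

c1: issue ADD r3<-Add1 | r0:3,r1:2,r2:9,r3:Add1
c2: issue ADD r2<-Add2 | r0:3,r1:2,r2:Add2,r3:Add1
c3: CDB Add1=18; issue SUB r3<-Add1 | r0:3,r1:2,r2:Add2,r3:Add1
c4: issue SUB r3<-Add3 | r0:3,r1:2,r2:Add2,r3:Add3
c5: CDB Add1=15; issue MUL r0<-Mul1 | r0:Mul1,r1:2,r2:Add2,r3:Add3
c6: CDB Add2=36; issue ADD r0<-Add1 | r0:Add1,r1:2,r2:36,r3:Add3
c7: issue MUL r3<-Mul2 | r0:Add1,r1:2,r2:36,r3:Mul2
c8: CDB Add3=-34; issue SUB r3<-Add2 | r0:Add1,r1:2,r2:36,r3:Add2
c9: issue SUB r0<-Add3 | r0:Add3,r1:2,r2:36,r3:Add2
c10: CDB Add1=-32; issue ADD r2<-Add1 | r0:Add3,r1:2,r2:Add1,r3:Add2
c11: - | r0:Add3,r1:2,r2:Add1,r3:Add2
c12: CDB Mul1=-1224 | r0:Add3,r1:2,r2:Add1,r3:Add2
c13: CDB Mul2=-68 | r0:Add3,r1:2,r2:Add1,r3:Add2
c14: - | r0:Add3,r1:2,r2:Add1,r3:Add2
c15: CDB Add2=104 | r0:Add3,r1:2,r2:Add1,r3:104
c16: - | r0:Add3,r1:2,r2:Add1,r3:104
c17: CDB Add3=102 | r0:102,r1:2,r2:Add1,r3:104
c18: - | r0:102,r1:2,r2:Add1,r3:104
c19: CDB Add1=138 | r0:102,r1:2,r2:138,r3:104

STATUS = VALUE 102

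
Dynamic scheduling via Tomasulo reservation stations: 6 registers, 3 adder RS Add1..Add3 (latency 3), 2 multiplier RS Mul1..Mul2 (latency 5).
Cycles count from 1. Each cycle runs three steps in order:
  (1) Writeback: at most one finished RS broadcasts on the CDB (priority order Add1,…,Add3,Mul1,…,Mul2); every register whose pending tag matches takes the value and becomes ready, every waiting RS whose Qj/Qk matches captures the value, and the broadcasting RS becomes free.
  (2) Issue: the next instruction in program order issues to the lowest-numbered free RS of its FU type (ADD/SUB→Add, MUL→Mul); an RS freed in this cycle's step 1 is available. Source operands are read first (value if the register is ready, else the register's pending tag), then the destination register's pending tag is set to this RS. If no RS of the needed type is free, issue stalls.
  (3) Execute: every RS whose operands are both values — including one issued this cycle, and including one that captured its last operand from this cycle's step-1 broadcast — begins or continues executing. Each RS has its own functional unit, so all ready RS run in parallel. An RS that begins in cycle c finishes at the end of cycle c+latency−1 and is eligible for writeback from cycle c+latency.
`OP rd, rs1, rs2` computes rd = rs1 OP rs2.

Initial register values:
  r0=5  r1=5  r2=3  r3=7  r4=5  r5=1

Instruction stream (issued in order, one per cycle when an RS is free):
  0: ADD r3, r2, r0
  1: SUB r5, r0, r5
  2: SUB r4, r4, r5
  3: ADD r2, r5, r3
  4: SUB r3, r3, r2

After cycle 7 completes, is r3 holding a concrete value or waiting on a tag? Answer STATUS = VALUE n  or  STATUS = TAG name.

cycle 1: issue ADD r3<-Add1 // r0:5,r1:5,r2:3,r3:Add1,r4:5,r5:1
cycle 2: issue SUB r5<-Add2 // r0:5,r1:5,r2:3,r3:Add1,r4:5,r5:Add2
cycle 3: issue SUB r4<-Add3 // r0:5,r1:5,r2:3,r3:Add1,r4:Add3,r5:Add2
cycle 4: CDB Add1=8; issue ADD r2<-Add1 // r0:5,r1:5,r2:Add1,r3:8,r4:Add3,r5:Add2
cycle 5: CDB Add2=4; issue SUB r3<-Add2 // r0:5,r1:5,r2:Add1,r3:Add2,r4:Add3,r5:4
cycle 6: - // r0:5,r1:5,r2:Add1,r3:Add2,r4:Add3,r5:4
cycle 7: - // r0:5,r1:5,r2:Add1,r3:Add2,r4:Add3,r5:4

STATUS = TAG Add2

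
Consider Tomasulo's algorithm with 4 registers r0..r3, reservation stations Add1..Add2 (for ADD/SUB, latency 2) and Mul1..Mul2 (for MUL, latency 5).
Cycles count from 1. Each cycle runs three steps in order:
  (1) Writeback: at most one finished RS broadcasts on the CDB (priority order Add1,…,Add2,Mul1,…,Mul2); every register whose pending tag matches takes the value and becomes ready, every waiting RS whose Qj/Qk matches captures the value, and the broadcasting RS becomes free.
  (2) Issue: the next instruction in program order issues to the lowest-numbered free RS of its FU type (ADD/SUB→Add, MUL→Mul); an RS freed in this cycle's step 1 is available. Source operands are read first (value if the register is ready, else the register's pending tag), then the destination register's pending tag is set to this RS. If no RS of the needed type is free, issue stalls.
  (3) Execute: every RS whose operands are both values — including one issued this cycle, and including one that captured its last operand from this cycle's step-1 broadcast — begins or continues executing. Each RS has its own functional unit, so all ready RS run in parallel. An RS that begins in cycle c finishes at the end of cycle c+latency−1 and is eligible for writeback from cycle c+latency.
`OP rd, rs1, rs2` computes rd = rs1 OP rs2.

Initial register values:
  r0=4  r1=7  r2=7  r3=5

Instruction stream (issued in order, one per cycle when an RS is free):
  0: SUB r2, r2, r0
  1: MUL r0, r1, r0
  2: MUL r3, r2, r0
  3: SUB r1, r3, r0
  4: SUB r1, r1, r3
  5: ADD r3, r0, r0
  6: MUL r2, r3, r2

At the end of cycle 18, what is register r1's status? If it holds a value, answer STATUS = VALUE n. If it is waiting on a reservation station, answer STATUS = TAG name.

STATUS = VALUE -28

  c1: issue SUB r2<-Add1  regs: r0:4,r1:7,r2:Add1,r3:5
  c2: issue MUL r0<-Mul1  regs: r0:Mul1,r1:7,r2:Add1,r3:5
  c3: CDB Add1=3; issue MUL r3<-Mul2  regs: r0:Mul1,r1:7,r2:3,r3:Mul2
  c4: issue SUB r1<-Add1  regs: r0:Mul1,r1:Add1,r2:3,r3:Mul2
  c5: issue SUB r1<-Add2  regs: r0:Mul1,r1:Add2,r2:3,r3:Mul2
  c6: stall  regs: r0:Mul1,r1:Add2,r2:3,r3:Mul2
  c7: CDB Mul1=28; stall  regs: r0:28,r1:Add2,r2:3,r3:Mul2
  c8: stall  regs: r0:28,r1:Add2,r2:3,r3:Mul2
  c9: stall  regs: r0:28,r1:Add2,r2:3,r3:Mul2
  c10: stall  regs: r0:28,r1:Add2,r2:3,r3:Mul2
  c11: stall  regs: r0:28,r1:Add2,r2:3,r3:Mul2
  c12: CDB Mul2=84; stall  regs: r0:28,r1:Add2,r2:3,r3:84
  c13: stall  regs: r0:28,r1:Add2,r2:3,r3:84
  c14: CDB Add1=56; issue ADD r3<-Add1  regs: r0:28,r1:Add2,r2:3,r3:Add1
  c15: issue MUL r2<-Mul1  regs: r0:28,r1:Add2,r2:Mul1,r3:Add1
  c16: CDB Add1=56  regs: r0:28,r1:Add2,r2:Mul1,r3:56
  c17: CDB Add2=-28  regs: r0:28,r1:-28,r2:Mul1,r3:56
  c18: -  regs: r0:28,r1:-28,r2:Mul1,r3:56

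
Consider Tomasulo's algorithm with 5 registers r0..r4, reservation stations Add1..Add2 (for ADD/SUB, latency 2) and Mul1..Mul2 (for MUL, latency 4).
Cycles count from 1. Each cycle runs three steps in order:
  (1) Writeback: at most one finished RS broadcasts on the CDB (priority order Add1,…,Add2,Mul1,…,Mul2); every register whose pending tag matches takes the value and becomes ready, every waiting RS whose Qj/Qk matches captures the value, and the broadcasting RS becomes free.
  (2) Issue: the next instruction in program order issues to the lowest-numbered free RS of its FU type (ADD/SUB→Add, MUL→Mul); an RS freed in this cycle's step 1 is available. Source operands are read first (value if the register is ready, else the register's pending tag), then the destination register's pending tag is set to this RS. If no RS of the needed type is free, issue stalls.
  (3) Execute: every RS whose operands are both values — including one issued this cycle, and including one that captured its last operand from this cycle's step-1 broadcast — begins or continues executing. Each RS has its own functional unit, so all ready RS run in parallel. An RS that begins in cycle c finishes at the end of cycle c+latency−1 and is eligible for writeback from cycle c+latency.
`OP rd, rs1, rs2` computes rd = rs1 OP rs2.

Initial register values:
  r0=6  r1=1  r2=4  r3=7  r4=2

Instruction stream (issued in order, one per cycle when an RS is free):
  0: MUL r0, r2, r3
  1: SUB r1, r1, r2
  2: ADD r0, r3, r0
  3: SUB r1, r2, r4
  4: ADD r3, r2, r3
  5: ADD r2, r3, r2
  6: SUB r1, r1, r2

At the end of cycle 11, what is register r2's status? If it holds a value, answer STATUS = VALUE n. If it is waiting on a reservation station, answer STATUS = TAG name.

STATUS = VALUE 15

c1: issue MUL r0<-Mul1 | r0:Mul1,r1:1,r2:4,r3:7,r4:2
c2: issue SUB r1<-Add1 | r0:Mul1,r1:Add1,r2:4,r3:7,r4:2
c3: issue ADD r0<-Add2 | r0:Add2,r1:Add1,r2:4,r3:7,r4:2
c4: CDB Add1=-3; issue SUB r1<-Add1 | r0:Add2,r1:Add1,r2:4,r3:7,r4:2
c5: CDB Mul1=28; stall | r0:Add2,r1:Add1,r2:4,r3:7,r4:2
c6: CDB Add1=2; issue ADD r3<-Add1 | r0:Add2,r1:2,r2:4,r3:Add1,r4:2
c7: CDB Add2=35; issue ADD r2<-Add2 | r0:35,r1:2,r2:Add2,r3:Add1,r4:2
c8: CDB Add1=11; issue SUB r1<-Add1 | r0:35,r1:Add1,r2:Add2,r3:11,r4:2
c9: - | r0:35,r1:Add1,r2:Add2,r3:11,r4:2
c10: CDB Add2=15 | r0:35,r1:Add1,r2:15,r3:11,r4:2
c11: - | r0:35,r1:Add1,r2:15,r3:11,r4:2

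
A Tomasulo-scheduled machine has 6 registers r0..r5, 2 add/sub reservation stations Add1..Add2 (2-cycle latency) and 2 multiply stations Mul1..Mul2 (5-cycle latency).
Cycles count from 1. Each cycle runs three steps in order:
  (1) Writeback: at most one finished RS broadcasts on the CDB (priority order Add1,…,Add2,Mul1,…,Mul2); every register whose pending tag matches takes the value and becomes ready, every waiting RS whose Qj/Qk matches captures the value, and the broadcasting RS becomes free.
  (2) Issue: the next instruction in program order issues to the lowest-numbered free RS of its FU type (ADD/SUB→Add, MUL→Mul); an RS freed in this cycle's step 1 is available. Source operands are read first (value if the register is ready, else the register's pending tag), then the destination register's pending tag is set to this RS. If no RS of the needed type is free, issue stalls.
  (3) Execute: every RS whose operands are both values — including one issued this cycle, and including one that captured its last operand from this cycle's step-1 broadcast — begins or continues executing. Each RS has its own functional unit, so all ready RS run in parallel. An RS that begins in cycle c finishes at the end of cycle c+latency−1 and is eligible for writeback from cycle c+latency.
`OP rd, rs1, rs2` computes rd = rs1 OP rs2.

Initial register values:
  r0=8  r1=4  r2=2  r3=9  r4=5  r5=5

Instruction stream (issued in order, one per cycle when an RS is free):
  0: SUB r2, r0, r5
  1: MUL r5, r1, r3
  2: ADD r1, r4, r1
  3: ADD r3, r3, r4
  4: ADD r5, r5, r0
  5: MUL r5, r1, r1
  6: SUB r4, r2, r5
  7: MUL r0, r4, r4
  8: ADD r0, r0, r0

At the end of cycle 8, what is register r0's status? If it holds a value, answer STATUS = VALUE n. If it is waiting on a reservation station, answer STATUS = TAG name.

  c1: issue SUB r2<-Add1  regs: r0:8,r1:4,r2:Add1,r3:9,r4:5,r5:5
  c2: issue MUL r5<-Mul1  regs: r0:8,r1:4,r2:Add1,r3:9,r4:5,r5:Mul1
  c3: CDB Add1=3; issue ADD r1<-Add1  regs: r0:8,r1:Add1,r2:3,r3:9,r4:5,r5:Mul1
  c4: issue ADD r3<-Add2  regs: r0:8,r1:Add1,r2:3,r3:Add2,r4:5,r5:Mul1
  c5: CDB Add1=9; issue ADD r5<-Add1  regs: r0:8,r1:9,r2:3,r3:Add2,r4:5,r5:Add1
  c6: CDB Add2=14; issue MUL r5<-Mul2  regs: r0:8,r1:9,r2:3,r3:14,r4:5,r5:Mul2
  c7: CDB Mul1=36; issue SUB r4<-Add2  regs: r0:8,r1:9,r2:3,r3:14,r4:Add2,r5:Mul2
  c8: issue MUL r0<-Mul1  regs: r0:Mul1,r1:9,r2:3,r3:14,r4:Add2,r5:Mul2

STATUS = TAG Mul1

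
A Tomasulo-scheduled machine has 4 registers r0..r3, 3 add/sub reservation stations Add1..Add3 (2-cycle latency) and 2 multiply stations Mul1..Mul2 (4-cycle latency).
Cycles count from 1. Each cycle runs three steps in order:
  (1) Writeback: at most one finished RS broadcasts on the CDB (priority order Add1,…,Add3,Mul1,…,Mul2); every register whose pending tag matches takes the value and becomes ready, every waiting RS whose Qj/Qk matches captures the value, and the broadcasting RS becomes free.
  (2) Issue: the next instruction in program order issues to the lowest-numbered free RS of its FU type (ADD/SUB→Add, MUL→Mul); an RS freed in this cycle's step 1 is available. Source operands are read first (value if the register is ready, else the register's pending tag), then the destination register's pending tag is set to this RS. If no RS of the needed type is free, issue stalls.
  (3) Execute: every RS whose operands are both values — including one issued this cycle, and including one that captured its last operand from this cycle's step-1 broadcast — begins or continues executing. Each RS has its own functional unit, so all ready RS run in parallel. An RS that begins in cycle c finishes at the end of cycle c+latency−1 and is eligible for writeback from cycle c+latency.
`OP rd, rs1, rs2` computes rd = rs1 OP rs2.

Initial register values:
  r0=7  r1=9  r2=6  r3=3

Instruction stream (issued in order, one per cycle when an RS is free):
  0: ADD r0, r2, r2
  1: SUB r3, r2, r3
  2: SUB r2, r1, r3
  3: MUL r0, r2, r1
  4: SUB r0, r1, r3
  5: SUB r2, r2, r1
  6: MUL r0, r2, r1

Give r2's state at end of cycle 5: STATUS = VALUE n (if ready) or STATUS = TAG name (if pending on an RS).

STATUS = TAG Add1

  c1: issue ADD r0<-Add1  regs: r0:Add1,r1:9,r2:6,r3:3
  c2: issue SUB r3<-Add2  regs: r0:Add1,r1:9,r2:6,r3:Add2
  c3: CDB Add1=12; issue SUB r2<-Add1  regs: r0:12,r1:9,r2:Add1,r3:Add2
  c4: CDB Add2=3; issue MUL r0<-Mul1  regs: r0:Mul1,r1:9,r2:Add1,r3:3
  c5: issue SUB r0<-Add2  regs: r0:Add2,r1:9,r2:Add1,r3:3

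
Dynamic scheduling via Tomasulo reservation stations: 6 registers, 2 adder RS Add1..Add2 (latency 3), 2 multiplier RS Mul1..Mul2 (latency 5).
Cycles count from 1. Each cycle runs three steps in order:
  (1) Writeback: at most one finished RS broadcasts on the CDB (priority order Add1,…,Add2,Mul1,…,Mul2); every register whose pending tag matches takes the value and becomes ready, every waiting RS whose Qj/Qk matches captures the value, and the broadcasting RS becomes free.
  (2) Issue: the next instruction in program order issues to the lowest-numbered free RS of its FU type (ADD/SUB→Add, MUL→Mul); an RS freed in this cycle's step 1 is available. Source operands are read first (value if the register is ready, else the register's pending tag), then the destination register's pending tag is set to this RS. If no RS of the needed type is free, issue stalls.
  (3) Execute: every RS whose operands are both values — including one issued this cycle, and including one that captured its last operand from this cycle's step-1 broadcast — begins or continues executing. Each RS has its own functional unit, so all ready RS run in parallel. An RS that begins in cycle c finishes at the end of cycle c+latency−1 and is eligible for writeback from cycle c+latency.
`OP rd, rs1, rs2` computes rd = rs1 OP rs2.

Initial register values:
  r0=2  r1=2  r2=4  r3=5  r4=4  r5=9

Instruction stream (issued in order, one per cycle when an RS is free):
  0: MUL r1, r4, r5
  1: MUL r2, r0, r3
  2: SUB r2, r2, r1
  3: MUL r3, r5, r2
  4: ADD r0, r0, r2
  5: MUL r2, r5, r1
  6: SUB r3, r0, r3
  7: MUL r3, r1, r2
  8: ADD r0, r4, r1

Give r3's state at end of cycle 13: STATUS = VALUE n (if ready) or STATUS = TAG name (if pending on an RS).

cycle 1: issue MUL r1<-Mul1 // r0:2,r1:Mul1,r2:4,r3:5,r4:4,r5:9
cycle 2: issue MUL r2<-Mul2 // r0:2,r1:Mul1,r2:Mul2,r3:5,r4:4,r5:9
cycle 3: issue SUB r2<-Add1 // r0:2,r1:Mul1,r2:Add1,r3:5,r4:4,r5:9
cycle 4: stall // r0:2,r1:Mul1,r2:Add1,r3:5,r4:4,r5:9
cycle 5: stall // r0:2,r1:Mul1,r2:Add1,r3:5,r4:4,r5:9
cycle 6: CDB Mul1=36; issue MUL r3<-Mul1 // r0:2,r1:36,r2:Add1,r3:Mul1,r4:4,r5:9
cycle 7: CDB Mul2=10; issue ADD r0<-Add2 // r0:Add2,r1:36,r2:Add1,r3:Mul1,r4:4,r5:9
cycle 8: issue MUL r2<-Mul2 // r0:Add2,r1:36,r2:Mul2,r3:Mul1,r4:4,r5:9
cycle 9: stall // r0:Add2,r1:36,r2:Mul2,r3:Mul1,r4:4,r5:9
cycle 10: CDB Add1=-26; issue SUB r3<-Add1 // r0:Add2,r1:36,r2:Mul2,r3:Add1,r4:4,r5:9
cycle 11: stall // r0:Add2,r1:36,r2:Mul2,r3:Add1,r4:4,r5:9
cycle 12: stall // r0:Add2,r1:36,r2:Mul2,r3:Add1,r4:4,r5:9
cycle 13: CDB Add2=-24; stall // r0:-24,r1:36,r2:Mul2,r3:Add1,r4:4,r5:9

STATUS = TAG Add1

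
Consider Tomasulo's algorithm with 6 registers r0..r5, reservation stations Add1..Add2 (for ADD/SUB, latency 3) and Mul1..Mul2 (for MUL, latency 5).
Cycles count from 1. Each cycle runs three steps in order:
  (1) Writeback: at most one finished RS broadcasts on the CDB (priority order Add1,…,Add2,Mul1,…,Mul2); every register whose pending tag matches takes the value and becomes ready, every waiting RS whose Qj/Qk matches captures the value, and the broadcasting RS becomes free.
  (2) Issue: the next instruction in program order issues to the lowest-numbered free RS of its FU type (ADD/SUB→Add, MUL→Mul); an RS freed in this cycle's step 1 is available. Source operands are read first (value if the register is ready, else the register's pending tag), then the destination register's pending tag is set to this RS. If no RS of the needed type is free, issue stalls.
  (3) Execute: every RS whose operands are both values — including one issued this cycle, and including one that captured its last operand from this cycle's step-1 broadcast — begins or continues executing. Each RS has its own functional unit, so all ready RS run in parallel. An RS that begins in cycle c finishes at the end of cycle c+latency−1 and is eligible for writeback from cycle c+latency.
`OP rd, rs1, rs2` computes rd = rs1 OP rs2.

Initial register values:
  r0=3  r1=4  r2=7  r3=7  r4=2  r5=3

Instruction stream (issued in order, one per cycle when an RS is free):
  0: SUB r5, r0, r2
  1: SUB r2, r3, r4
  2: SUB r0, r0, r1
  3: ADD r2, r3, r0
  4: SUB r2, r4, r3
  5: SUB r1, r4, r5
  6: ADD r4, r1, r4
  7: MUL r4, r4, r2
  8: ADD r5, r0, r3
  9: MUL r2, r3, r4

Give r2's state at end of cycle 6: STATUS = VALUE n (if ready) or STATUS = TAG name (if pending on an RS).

  c1: issue SUB r5<-Add1  regs: r0:3,r1:4,r2:7,r3:7,r4:2,r5:Add1
  c2: issue SUB r2<-Add2  regs: r0:3,r1:4,r2:Add2,r3:7,r4:2,r5:Add1
  c3: stall  regs: r0:3,r1:4,r2:Add2,r3:7,r4:2,r5:Add1
  c4: CDB Add1=-4; issue SUB r0<-Add1  regs: r0:Add1,r1:4,r2:Add2,r3:7,r4:2,r5:-4
  c5: CDB Add2=5; issue ADD r2<-Add2  regs: r0:Add1,r1:4,r2:Add2,r3:7,r4:2,r5:-4
  c6: stall  regs: r0:Add1,r1:4,r2:Add2,r3:7,r4:2,r5:-4

STATUS = TAG Add2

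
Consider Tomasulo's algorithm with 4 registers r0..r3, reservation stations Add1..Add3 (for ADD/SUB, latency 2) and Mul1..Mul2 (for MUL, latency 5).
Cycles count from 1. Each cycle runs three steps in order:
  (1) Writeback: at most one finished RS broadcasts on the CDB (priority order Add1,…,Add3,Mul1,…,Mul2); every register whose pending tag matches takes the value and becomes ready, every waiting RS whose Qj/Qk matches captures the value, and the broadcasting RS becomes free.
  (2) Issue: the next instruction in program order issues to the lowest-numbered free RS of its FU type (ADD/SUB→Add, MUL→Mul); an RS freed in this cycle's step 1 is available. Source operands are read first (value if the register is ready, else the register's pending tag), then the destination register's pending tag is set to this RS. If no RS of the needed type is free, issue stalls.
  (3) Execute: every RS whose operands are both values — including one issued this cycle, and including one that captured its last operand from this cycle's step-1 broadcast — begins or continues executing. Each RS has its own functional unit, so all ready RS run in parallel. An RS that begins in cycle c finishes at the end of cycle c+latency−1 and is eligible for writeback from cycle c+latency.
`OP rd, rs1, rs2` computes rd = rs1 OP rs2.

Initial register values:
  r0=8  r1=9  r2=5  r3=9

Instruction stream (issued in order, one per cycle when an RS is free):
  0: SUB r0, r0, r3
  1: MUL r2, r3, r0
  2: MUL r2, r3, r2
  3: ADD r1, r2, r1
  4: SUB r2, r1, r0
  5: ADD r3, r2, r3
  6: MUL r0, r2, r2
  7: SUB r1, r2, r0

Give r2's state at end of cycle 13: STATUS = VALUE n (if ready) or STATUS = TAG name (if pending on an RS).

  c1: issue SUB r0<-Add1  regs: r0:Add1,r1:9,r2:5,r3:9
  c2: issue MUL r2<-Mul1  regs: r0:Add1,r1:9,r2:Mul1,r3:9
  c3: CDB Add1=-1; issue MUL r2<-Mul2  regs: r0:-1,r1:9,r2:Mul2,r3:9
  c4: issue ADD r1<-Add1  regs: r0:-1,r1:Add1,r2:Mul2,r3:9
  c5: issue SUB r2<-Add2  regs: r0:-1,r1:Add1,r2:Add2,r3:9
  c6: issue ADD r3<-Add3  regs: r0:-1,r1:Add1,r2:Add2,r3:Add3
  c7: stall  regs: r0:-1,r1:Add1,r2:Add2,r3:Add3
  c8: CDB Mul1=-9; issue MUL r0<-Mul1  regs: r0:Mul1,r1:Add1,r2:Add2,r3:Add3
  c9: stall  regs: r0:Mul1,r1:Add1,r2:Add2,r3:Add3
  c10: stall  regs: r0:Mul1,r1:Add1,r2:Add2,r3:Add3
  c11: stall  regs: r0:Mul1,r1:Add1,r2:Add2,r3:Add3
  c12: stall  regs: r0:Mul1,r1:Add1,r2:Add2,r3:Add3
  c13: CDB Mul2=-81; stall  regs: r0:Mul1,r1:Add1,r2:Add2,r3:Add3

STATUS = TAG Add2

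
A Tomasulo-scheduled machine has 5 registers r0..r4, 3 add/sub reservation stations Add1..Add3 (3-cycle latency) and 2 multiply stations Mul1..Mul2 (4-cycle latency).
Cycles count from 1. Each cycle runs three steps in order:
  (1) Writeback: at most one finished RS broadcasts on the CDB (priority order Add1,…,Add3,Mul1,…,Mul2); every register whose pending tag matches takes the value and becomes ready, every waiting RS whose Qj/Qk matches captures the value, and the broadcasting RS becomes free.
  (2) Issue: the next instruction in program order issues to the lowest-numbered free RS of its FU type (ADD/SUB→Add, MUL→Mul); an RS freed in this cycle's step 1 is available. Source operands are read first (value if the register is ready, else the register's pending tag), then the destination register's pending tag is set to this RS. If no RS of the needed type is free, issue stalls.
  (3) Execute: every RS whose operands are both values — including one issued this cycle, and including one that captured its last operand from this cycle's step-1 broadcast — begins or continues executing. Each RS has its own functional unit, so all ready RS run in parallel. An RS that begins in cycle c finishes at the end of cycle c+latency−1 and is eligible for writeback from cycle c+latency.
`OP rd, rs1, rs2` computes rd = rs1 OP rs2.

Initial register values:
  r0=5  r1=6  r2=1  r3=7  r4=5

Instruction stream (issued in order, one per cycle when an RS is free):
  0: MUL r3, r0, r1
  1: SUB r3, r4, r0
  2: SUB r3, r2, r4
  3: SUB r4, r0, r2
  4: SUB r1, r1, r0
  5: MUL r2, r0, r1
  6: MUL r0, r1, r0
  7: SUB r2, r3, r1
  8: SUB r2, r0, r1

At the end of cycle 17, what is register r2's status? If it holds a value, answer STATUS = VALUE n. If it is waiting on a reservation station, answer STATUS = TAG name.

  c1: issue MUL r3<-Mul1  regs: r0:5,r1:6,r2:1,r3:Mul1,r4:5
  c2: issue SUB r3<-Add1  regs: r0:5,r1:6,r2:1,r3:Add1,r4:5
  c3: issue SUB r3<-Add2  regs: r0:5,r1:6,r2:1,r3:Add2,r4:5
  c4: issue SUB r4<-Add3  regs: r0:5,r1:6,r2:1,r3:Add2,r4:Add3
  c5: CDB Add1=0; issue SUB r1<-Add1  regs: r0:5,r1:Add1,r2:1,r3:Add2,r4:Add3
  c6: CDB Add2=-4; issue MUL r2<-Mul2  regs: r0:5,r1:Add1,r2:Mul2,r3:-4,r4:Add3
  c7: CDB Add3=4; stall  regs: r0:5,r1:Add1,r2:Mul2,r3:-4,r4:4
  c8: CDB Add1=1; stall  regs: r0:5,r1:1,r2:Mul2,r3:-4,r4:4
  c9: CDB Mul1=30; issue MUL r0<-Mul1  regs: r0:Mul1,r1:1,r2:Mul2,r3:-4,r4:4
  c10: issue SUB r2<-Add1  regs: r0:Mul1,r1:1,r2:Add1,r3:-4,r4:4
  c11: issue SUB r2<-Add2  regs: r0:Mul1,r1:1,r2:Add2,r3:-4,r4:4
  c12: CDB Mul2=5  regs: r0:Mul1,r1:1,r2:Add2,r3:-4,r4:4
  c13: CDB Add1=-5  regs: r0:Mul1,r1:1,r2:Add2,r3:-4,r4:4
  c14: CDB Mul1=5  regs: r0:5,r1:1,r2:Add2,r3:-4,r4:4
  c15: -  regs: r0:5,r1:1,r2:Add2,r3:-4,r4:4
  c16: -  regs: r0:5,r1:1,r2:Add2,r3:-4,r4:4
  c17: CDB Add2=4  regs: r0:5,r1:1,r2:4,r3:-4,r4:4

STATUS = VALUE 4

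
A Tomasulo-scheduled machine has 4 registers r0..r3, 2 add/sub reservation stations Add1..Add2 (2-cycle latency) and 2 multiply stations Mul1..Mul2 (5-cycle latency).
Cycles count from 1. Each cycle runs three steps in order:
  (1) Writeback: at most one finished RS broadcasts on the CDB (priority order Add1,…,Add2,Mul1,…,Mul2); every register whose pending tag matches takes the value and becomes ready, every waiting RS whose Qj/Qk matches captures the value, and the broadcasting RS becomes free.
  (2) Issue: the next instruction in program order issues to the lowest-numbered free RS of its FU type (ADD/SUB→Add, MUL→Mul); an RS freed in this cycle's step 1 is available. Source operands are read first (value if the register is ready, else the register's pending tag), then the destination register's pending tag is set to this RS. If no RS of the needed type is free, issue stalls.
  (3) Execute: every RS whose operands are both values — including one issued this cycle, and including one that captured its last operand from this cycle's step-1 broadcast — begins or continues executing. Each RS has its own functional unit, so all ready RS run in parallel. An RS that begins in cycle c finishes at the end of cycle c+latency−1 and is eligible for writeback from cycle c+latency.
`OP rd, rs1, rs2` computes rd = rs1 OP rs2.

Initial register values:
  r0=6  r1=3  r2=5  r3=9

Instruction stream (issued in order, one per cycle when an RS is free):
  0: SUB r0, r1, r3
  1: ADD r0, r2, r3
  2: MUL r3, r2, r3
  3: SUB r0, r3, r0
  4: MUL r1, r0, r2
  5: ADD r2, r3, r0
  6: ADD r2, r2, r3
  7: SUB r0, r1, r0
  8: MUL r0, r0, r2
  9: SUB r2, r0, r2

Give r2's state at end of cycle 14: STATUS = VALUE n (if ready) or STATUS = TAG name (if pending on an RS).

STATUS = TAG Add1

c1: issue SUB r0<-Add1 | r0:Add1,r1:3,r2:5,r3:9
c2: issue ADD r0<-Add2 | r0:Add2,r1:3,r2:5,r3:9
c3: CDB Add1=-6; issue MUL r3<-Mul1 | r0:Add2,r1:3,r2:5,r3:Mul1
c4: CDB Add2=14; issue SUB r0<-Add1 | r0:Add1,r1:3,r2:5,r3:Mul1
c5: issue MUL r1<-Mul2 | r0:Add1,r1:Mul2,r2:5,r3:Mul1
c6: issue ADD r2<-Add2 | r0:Add1,r1:Mul2,r2:Add2,r3:Mul1
c7: stall | r0:Add1,r1:Mul2,r2:Add2,r3:Mul1
c8: CDB Mul1=45; stall | r0:Add1,r1:Mul2,r2:Add2,r3:45
c9: stall | r0:Add1,r1:Mul2,r2:Add2,r3:45
c10: CDB Add1=31; issue ADD r2<-Add1 | r0:31,r1:Mul2,r2:Add1,r3:45
c11: stall | r0:31,r1:Mul2,r2:Add1,r3:45
c12: CDB Add2=76; issue SUB r0<-Add2 | r0:Add2,r1:Mul2,r2:Add1,r3:45
c13: issue MUL r0<-Mul1 | r0:Mul1,r1:Mul2,r2:Add1,r3:45
c14: CDB Add1=121; issue SUB r2<-Add1 | r0:Mul1,r1:Mul2,r2:Add1,r3:45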